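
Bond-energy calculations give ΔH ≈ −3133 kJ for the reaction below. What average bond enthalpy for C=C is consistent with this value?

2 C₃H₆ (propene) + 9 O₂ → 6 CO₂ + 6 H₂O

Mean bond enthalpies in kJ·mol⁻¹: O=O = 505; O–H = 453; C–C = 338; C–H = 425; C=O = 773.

Let D be the C=C bond energy.
Σ(broken) = 2×338 + 12×425 + 2×D + 9×505 = 10321 + 2D
Σ(formed) = 12×773 + 12×453 = 14712
ΔH = Σ(broken) − Σ(formed) = (10321 + 2D) − (14712) = −4391 + 2D
Setting this equal to −3133 kJ gives 2D = 1258, so D = 629 kJ/mol.

D(C=C) ≈ 629 kJ/mol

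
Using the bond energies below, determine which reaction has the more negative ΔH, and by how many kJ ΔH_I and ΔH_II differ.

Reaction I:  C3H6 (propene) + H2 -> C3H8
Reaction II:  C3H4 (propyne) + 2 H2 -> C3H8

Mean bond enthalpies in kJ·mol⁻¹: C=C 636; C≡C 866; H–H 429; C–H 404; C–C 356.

Reaction II, by 149 kJ

Reaction I:
  Bonds broken (reactants):
    C–C: 1 × 356 = 356
    C–H: 6 × 404 = 2424
    C=C: 1 × 636 = 636
    H–H: 1 × 429 = 429
    Σ(broken) = 3845 kJ
  Bonds formed (products):
    C–C: 2 × 356 = 712
    C–H: 8 × 404 = 3232
    Σ(formed) = 3944 kJ
  ΔH_I = 3845 − 3944 = −99 kJ
Reaction II:
  Bonds broken (reactants):
    C≡C: 1 × 866 = 866
    C–C: 1 × 356 = 356
    C–H: 4 × 404 = 1616
    H–H: 2 × 429 = 858
    Σ(broken) = 3696 kJ
  Bonds formed (products):
    C–C: 2 × 356 = 712
    C–H: 8 × 404 = 3232
    Σ(formed) = 3944 kJ
  ΔH_II = 3696 − 3944 = −248 kJ
ΔH_I − ΔH_II = +149 kJ, so reaction II has the more negative ΔH; |ΔH_I − ΔH_II| = 149 kJ.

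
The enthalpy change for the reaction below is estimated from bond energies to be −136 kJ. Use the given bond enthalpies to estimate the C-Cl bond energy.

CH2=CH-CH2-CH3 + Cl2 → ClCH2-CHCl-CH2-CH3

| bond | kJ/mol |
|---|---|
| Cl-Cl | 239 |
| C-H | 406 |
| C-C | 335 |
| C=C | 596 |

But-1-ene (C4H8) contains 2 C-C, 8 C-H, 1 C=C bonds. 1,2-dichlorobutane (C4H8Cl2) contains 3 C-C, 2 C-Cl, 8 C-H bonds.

D(C-Cl) ≈ 318 kJ/mol

Let D be the C-Cl bond energy.
Σ(broken) = 2×335 + 8×406 + 1×596 + 1×239 = 4753
Σ(formed) = 3×335 + 2×D + 8×406 = 4253 + 2D
ΔH = Σ(broken) − Σ(formed) = (4753) − (4253 + 2D) = +500 − 2D
Setting this equal to −136 kJ gives 2D = 636, so D = 318 kJ/mol.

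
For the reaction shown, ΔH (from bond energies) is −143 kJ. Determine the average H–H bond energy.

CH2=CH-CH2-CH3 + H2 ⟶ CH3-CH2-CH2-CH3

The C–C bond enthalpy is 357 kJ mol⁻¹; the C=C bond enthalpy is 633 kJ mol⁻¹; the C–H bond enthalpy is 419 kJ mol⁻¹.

D(H–H) ≈ 419 kJ/mol

Let D be the H–H bond energy.
Σ(broken) = 2×357 + 8×419 + 1×633 + 1×D = 4699 + D
Σ(formed) = 3×357 + 10×419 = 5261
ΔH = Σ(broken) − Σ(formed) = (4699 + D) − (5261) = −562 + D
Setting this equal to −143 kJ gives D = 419 kJ/mol.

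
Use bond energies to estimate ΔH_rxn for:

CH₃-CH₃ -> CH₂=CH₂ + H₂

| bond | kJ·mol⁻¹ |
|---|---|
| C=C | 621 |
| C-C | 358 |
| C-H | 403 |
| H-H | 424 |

ΔH ≈ +119 kJ

Bonds broken (reactants):
  C-C: 1 × 358 = 358
  C-H: 6 × 403 = 2418
  Σ(broken) = 2776 kJ
Bonds formed (products):
  C-H: 4 × 403 = 1612
  C=C: 1 × 621 = 621
  H-H: 1 × 424 = 424
  Σ(formed) = 2657 kJ
ΔH = Σ(broken) − Σ(formed) = 2776 − 2657 = +119 kJ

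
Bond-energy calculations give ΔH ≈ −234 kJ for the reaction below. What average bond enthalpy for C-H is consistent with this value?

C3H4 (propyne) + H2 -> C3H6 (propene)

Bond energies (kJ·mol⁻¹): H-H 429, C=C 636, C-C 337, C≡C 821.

Let D be the C-H bond energy.
Σ(broken) = 1×821 + 1×337 + 4×D + 1×429 = 1587 + 4D
Σ(formed) = 1×337 + 6×D + 1×636 = 973 + 6D
ΔH = Σ(broken) − Σ(formed) = (1587 + 4D) − (973 + 6D) = +614 − 2D
Setting this equal to −234 kJ gives 2D = 848, so D = 424 kJ/mol.

D(C-H) ≈ 424 kJ/mol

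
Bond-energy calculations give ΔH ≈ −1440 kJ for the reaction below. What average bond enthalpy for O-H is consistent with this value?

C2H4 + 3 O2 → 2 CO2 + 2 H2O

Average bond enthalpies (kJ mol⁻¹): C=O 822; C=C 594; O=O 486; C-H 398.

Let D be the O-H bond energy.
Σ(broken) = 4×398 + 1×594 + 3×486 = 3644
Σ(formed) = 4×822 + 4×D = 3288 + 4D
ΔH = Σ(broken) − Σ(formed) = (3644) − (3288 + 4D) = +356 − 4D
Setting this equal to −1440 kJ gives 4D = 1796, so D = 449 kJ/mol.

D(O-H) ≈ 449 kJ/mol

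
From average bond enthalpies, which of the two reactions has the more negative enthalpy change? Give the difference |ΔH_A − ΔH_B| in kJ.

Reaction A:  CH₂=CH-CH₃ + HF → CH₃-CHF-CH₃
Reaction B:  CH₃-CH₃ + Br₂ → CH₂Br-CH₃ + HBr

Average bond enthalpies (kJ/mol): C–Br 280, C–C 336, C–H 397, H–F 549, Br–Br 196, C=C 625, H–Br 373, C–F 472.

Reaction B, by 29 kJ

Reaction A:
  Bonds broken (reactants):
    C–C: 1 × 336 = 336
    C–H: 6 × 397 = 2382
    C=C: 1 × 625 = 625
    H–F: 1 × 549 = 549
    Σ(broken) = 3892 kJ
  Bonds formed (products):
    C–C: 2 × 336 = 672
    C–F: 1 × 472 = 472
    C–H: 7 × 397 = 2779
    Σ(formed) = 3923 kJ
  ΔH_A = 3892 − 3923 = −31 kJ
Reaction B:
  Bonds broken (reactants):
    Br–Br: 1 × 196 = 196
    C–C: 1 × 336 = 336
    C–H: 6 × 397 = 2382
    Σ(broken) = 2914 kJ
  Bonds formed (products):
    C–Br: 1 × 280 = 280
    C–C: 1 × 336 = 336
    C–H: 5 × 397 = 1985
    H–Br: 1 × 373 = 373
    Σ(formed) = 2974 kJ
  ΔH_B = 2914 − 2974 = −60 kJ
ΔH_A − ΔH_B = +29 kJ, so reaction B has the more negative ΔH; |ΔH_A − ΔH_B| = 29 kJ.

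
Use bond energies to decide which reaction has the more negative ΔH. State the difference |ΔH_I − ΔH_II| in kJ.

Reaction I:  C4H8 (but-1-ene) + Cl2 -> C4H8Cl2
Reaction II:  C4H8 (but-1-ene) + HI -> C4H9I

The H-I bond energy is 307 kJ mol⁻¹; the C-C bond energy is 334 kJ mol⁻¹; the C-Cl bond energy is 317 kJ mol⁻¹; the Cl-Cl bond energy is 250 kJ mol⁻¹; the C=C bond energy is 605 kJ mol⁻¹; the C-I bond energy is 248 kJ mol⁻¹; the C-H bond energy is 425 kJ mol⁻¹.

Reaction I:
  Bonds broken (reactants):
    C-C: 2 × 334 = 668
    C-H: 8 × 425 = 3400
    C=C: 1 × 605 = 605
    Cl-Cl: 1 × 250 = 250
    Σ(broken) = 4923 kJ
  Bonds formed (products):
    C-C: 3 × 334 = 1002
    C-Cl: 2 × 317 = 634
    C-H: 8 × 425 = 3400
    Σ(formed) = 5036 kJ
  ΔH_I = 4923 − 5036 = −113 kJ
Reaction II:
  Bonds broken (reactants):
    C-C: 2 × 334 = 668
    C-H: 8 × 425 = 3400
    C=C: 1 × 605 = 605
    H-I: 1 × 307 = 307
    Σ(broken) = 4980 kJ
  Bonds formed (products):
    C-C: 3 × 334 = 1002
    C-H: 9 × 425 = 3825
    C-I: 1 × 248 = 248
    Σ(formed) = 5075 kJ
  ΔH_II = 4980 − 5075 = −95 kJ
ΔH_I − ΔH_II = −18 kJ, so reaction I has the more negative ΔH; |ΔH_I − ΔH_II| = 18 kJ.

Reaction I, by 18 kJ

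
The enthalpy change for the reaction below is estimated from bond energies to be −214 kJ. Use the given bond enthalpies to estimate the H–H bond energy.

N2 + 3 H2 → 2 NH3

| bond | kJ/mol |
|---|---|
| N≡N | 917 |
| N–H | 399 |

D(H–H) ≈ 421 kJ/mol

Let D be the H–H bond energy.
Σ(broken) = 3×D + 1×917 = 917 + 3D
Σ(formed) = 6×399 = 2394
ΔH = Σ(broken) − Σ(formed) = (917 + 3D) − (2394) = −1477 + 3D
Setting this equal to −214 kJ gives 3D = 1263, so D = 421 kJ/mol.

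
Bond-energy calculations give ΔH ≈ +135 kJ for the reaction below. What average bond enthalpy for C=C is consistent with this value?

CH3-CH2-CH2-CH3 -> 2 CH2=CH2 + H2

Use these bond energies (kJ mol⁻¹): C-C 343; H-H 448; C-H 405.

D(C=C) ≈ 628 kJ/mol

Let D be the C=C bond energy.
Σ(broken) = 3×343 + 10×405 = 5079
Σ(formed) = 8×405 + 2×D + 1×448 = 3688 + 2D
ΔH = Σ(broken) − Σ(formed) = (5079) − (3688 + 2D) = +1391 − 2D
Setting this equal to +135 kJ gives 2D = 1256, so D = 628 kJ/mol.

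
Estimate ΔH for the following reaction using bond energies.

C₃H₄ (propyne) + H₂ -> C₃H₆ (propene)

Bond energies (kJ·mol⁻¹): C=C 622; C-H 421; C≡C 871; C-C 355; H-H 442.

Bonds broken (reactants):
  C≡C: 1 × 871 = 871
  C-C: 1 × 355 = 355
  C-H: 4 × 421 = 1684
  H-H: 1 × 442 = 442
  Σ(broken) = 3352 kJ
Bonds formed (products):
  C-C: 1 × 355 = 355
  C-H: 6 × 421 = 2526
  C=C: 1 × 622 = 622
  Σ(formed) = 3503 kJ
ΔH = Σ(broken) − Σ(formed) = 3352 − 3503 = −151 kJ

ΔH ≈ −151 kJ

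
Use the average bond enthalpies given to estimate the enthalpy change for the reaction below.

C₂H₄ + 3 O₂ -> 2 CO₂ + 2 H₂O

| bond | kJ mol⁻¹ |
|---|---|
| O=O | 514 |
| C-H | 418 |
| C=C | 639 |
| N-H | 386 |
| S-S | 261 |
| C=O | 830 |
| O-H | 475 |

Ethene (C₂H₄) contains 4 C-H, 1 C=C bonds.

ΔH ≈ −1367 kJ

Bonds broken (reactants):
  C-H: 4 × 418 = 1672
  C=C: 1 × 639 = 639
  O=O: 3 × 514 = 1542
  Σ(broken) = 3853 kJ
Bonds formed (products):
  C=O: 4 × 830 = 3320
  O-H: 4 × 475 = 1900
  Σ(formed) = 5220 kJ
ΔH = Σ(broken) − Σ(formed) = 3853 − 5220 = −1367 kJ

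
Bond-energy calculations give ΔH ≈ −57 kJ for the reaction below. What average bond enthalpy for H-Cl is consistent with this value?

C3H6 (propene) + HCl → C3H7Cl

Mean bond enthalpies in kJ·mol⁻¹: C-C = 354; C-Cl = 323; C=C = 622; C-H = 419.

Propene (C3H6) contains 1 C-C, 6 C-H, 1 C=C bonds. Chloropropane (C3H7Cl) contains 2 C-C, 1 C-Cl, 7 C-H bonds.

Let D be the H-Cl bond energy.
Σ(broken) = 1×354 + 6×419 + 1×622 + 1×D = 3490 + D
Σ(formed) = 2×354 + 1×323 + 7×419 = 3964
ΔH = Σ(broken) − Σ(formed) = (3490 + D) − (3964) = −474 + D
Setting this equal to −57 kJ gives D = 417 kJ/mol.

D(H-Cl) ≈ 417 kJ/mol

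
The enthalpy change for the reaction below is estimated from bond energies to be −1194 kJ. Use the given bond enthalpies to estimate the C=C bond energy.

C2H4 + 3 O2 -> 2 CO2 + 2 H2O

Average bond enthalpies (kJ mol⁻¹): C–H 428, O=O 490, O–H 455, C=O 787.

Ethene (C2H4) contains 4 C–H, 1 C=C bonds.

D(C=C) ≈ 592 kJ/mol

Let D be the C=C bond energy.
Σ(broken) = 4×428 + 1×D + 3×490 = 3182 + D
Σ(formed) = 4×787 + 4×455 = 4968
ΔH = Σ(broken) − Σ(formed) = (3182 + D) − (4968) = −1786 + D
Setting this equal to −1194 kJ gives D = 592 kJ/mol.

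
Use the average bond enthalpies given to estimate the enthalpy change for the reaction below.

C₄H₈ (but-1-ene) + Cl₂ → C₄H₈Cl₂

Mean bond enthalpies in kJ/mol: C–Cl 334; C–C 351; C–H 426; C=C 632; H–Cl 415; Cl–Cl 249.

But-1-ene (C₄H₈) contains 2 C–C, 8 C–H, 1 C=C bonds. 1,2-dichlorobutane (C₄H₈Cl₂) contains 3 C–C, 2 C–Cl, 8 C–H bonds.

Bonds broken (reactants):
  C–C: 2 × 351 = 702
  C–H: 8 × 426 = 3408
  C=C: 1 × 632 = 632
  Cl–Cl: 1 × 249 = 249
  Σ(broken) = 4991 kJ
Bonds formed (products):
  C–C: 3 × 351 = 1053
  C–Cl: 2 × 334 = 668
  C–H: 8 × 426 = 3408
  Σ(formed) = 5129 kJ
ΔH = Σ(broken) − Σ(formed) = 4991 − 5129 = −138 kJ

ΔH ≈ −138 kJ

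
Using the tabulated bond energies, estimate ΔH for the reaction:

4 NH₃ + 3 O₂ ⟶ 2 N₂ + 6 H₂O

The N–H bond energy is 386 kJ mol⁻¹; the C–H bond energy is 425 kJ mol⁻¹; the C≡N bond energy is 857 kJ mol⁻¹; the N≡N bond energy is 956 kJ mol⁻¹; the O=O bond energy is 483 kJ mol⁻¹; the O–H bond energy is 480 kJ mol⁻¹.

ΔH ≈ −1591 kJ

Bonds broken (reactants):
  N–H: 12 × 386 = 4632
  O=O: 3 × 483 = 1449
  Σ(broken) = 6081 kJ
Bonds formed (products):
  N≡N: 2 × 956 = 1912
  O–H: 12 × 480 = 5760
  Σ(formed) = 7672 kJ
ΔH = Σ(broken) − Σ(formed) = 6081 − 7672 = −1591 kJ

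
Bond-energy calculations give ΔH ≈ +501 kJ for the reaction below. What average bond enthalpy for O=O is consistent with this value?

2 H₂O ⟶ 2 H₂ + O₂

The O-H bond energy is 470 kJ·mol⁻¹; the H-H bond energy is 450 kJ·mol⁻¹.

Let D be the O=O bond energy.
Σ(broken) = 4×470 = 1880
Σ(formed) = 2×450 + 1×D = 900 + D
ΔH = Σ(broken) − Σ(formed) = (1880) − (900 + D) = +980 − D
Setting this equal to +501 kJ gives D = 479 kJ/mol.

D(O=O) ≈ 479 kJ/mol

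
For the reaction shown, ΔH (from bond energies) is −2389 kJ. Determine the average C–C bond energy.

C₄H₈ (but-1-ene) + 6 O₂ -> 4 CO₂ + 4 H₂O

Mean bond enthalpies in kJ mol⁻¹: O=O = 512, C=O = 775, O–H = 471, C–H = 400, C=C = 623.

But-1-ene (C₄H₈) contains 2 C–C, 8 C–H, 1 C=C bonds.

Let D be the C–C bond energy.
Σ(broken) = 2×D + 8×400 + 1×623 + 6×512 = 6895 + 2D
Σ(formed) = 8×775 + 8×471 = 9968
ΔH = Σ(broken) − Σ(formed) = (6895 + 2D) − (9968) = −3073 + 2D
Setting this equal to −2389 kJ gives 2D = 684, so D = 342 kJ/mol.

D(C–C) ≈ 342 kJ/mol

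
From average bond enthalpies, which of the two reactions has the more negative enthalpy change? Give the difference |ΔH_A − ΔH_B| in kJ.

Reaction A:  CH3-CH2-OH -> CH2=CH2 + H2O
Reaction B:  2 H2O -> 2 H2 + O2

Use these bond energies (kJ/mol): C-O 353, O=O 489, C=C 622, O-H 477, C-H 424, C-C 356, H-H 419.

Reaction A, by 547 kJ

Reaction A:
  Bonds broken (reactants):
    C-C: 1 × 356 = 356
    C-H: 5 × 424 = 2120
    C-O: 1 × 353 = 353
    O-H: 1 × 477 = 477
    Σ(broken) = 3306 kJ
  Bonds formed (products):
    C-H: 4 × 424 = 1696
    C=C: 1 × 622 = 622
    O-H: 2 × 477 = 954
    Σ(formed) = 3272 kJ
  ΔH_A = 3306 − 3272 = +34 kJ
Reaction B:
  Bonds broken (reactants):
    O-H: 4 × 477 = 1908
    Σ(broken) = 1908 kJ
  Bonds formed (products):
    H-H: 2 × 419 = 838
    O=O: 1 × 489 = 489
    Σ(formed) = 1327 kJ
  ΔH_B = 1908 − 1327 = +581 kJ
ΔH_A − ΔH_B = −547 kJ, so reaction A has the more negative ΔH; |ΔH_A − ΔH_B| = 547 kJ.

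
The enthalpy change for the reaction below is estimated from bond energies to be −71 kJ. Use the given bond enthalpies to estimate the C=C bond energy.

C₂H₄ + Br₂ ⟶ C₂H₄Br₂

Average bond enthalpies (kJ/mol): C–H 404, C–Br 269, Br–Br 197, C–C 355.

D(C=C) ≈ 625 kJ/mol

Let D be the C=C bond energy.
Σ(broken) = 1×197 + 4×404 + 1×D = 1813 + D
Σ(formed) = 2×269 + 1×355 + 4×404 = 2509
ΔH = Σ(broken) − Σ(formed) = (1813 + D) − (2509) = −696 + D
Setting this equal to −71 kJ gives D = 625 kJ/mol.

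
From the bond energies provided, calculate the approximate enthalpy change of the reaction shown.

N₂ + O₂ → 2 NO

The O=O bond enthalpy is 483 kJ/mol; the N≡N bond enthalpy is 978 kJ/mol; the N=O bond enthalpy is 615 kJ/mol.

ΔH ≈ +231 kJ

Bonds broken (reactants):
  N≡N: 1 × 978 = 978
  O=O: 1 × 483 = 483
  Σ(broken) = 1461 kJ
Bonds formed (products):
  N=O: 2 × 615 = 1230
  Σ(formed) = 1230 kJ
ΔH = Σ(broken) − Σ(formed) = 1461 − 1230 = +231 kJ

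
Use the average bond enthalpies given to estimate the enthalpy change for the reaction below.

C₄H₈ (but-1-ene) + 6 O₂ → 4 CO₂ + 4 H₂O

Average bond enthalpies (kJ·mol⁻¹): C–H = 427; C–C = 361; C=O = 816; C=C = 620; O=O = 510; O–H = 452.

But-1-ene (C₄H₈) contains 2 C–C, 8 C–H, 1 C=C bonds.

Bonds broken (reactants):
  C–C: 2 × 361 = 722
  C–H: 8 × 427 = 3416
  C=C: 1 × 620 = 620
  O=O: 6 × 510 = 3060
  Σ(broken) = 7818 kJ
Bonds formed (products):
  C=O: 8 × 816 = 6528
  O–H: 8 × 452 = 3616
  Σ(formed) = 10144 kJ
ΔH = Σ(broken) − Σ(formed) = 7818 − 10144 = −2326 kJ

ΔH ≈ −2326 kJ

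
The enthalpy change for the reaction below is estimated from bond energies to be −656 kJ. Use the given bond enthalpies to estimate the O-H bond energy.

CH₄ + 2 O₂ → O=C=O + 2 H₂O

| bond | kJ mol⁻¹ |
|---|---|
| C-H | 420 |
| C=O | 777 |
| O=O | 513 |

D(O-H) ≈ 452 kJ/mol

Let D be the O-H bond energy.
Σ(broken) = 4×420 + 2×513 = 2706
Σ(formed) = 2×777 + 4×D = 1554 + 4D
ΔH = Σ(broken) − Σ(formed) = (2706) − (1554 + 4D) = +1152 − 4D
Setting this equal to −656 kJ gives 4D = 1808, so D = 452 kJ/mol.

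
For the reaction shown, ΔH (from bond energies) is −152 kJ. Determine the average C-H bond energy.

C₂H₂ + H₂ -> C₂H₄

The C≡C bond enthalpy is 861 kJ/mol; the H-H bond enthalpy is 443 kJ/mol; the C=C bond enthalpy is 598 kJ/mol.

D(C-H) ≈ 429 kJ/mol

Let D be the C-H bond energy.
Σ(broken) = 1×861 + 2×D + 1×443 = 1304 + 2D
Σ(formed) = 4×D + 1×598 = 598 + 4D
ΔH = Σ(broken) − Σ(formed) = (1304 + 2D) − (598 + 4D) = +706 − 2D
Setting this equal to −152 kJ gives 2D = 858, so D = 429 kJ/mol.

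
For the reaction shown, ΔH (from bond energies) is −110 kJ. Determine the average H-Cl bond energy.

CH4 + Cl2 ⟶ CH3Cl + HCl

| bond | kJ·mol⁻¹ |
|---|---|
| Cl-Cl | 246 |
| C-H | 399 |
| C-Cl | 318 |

Let D be the H-Cl bond energy.
Σ(broken) = 4×399 + 1×246 = 1842
Σ(formed) = 1×318 + 3×399 + 1×D = 1515 + D
ΔH = Σ(broken) − Σ(formed) = (1842) − (1515 + D) = +327 − D
Setting this equal to −110 kJ gives D = 437 kJ/mol.

D(H-Cl) ≈ 437 kJ/mol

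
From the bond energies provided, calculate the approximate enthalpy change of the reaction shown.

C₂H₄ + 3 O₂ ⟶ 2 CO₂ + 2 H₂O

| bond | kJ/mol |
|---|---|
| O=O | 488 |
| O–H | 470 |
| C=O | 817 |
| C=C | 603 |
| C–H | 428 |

Bonds broken (reactants):
  C–H: 4 × 428 = 1712
  C=C: 1 × 603 = 603
  O=O: 3 × 488 = 1464
  Σ(broken) = 3779 kJ
Bonds formed (products):
  C=O: 4 × 817 = 3268
  O–H: 4 × 470 = 1880
  Σ(formed) = 5148 kJ
ΔH = Σ(broken) − Σ(formed) = 3779 − 5148 = −1369 kJ

ΔH ≈ −1369 kJ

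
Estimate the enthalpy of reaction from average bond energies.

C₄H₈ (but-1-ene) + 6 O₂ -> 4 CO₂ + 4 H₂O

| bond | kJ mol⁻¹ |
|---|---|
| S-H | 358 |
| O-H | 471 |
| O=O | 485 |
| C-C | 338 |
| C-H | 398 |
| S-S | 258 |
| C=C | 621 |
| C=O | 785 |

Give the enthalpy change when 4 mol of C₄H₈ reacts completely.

Bonds broken (reactants):
  C-C: 2 × 338 = 676
  C-H: 8 × 398 = 3184
  C=C: 1 × 621 = 621
  O=O: 6 × 485 = 2910
  Σ(broken) = 7391 kJ
Bonds formed (products):
  C=O: 8 × 785 = 6280
  O-H: 8 × 471 = 3768
  Σ(formed) = 10048 kJ
ΔH = Σ(broken) − Σ(formed) = 7391 − 10048 = −2657 kJ
For 4× the reaction as written: 4 × (−2657) = −10628 kJ

ΔH = −10628 kJ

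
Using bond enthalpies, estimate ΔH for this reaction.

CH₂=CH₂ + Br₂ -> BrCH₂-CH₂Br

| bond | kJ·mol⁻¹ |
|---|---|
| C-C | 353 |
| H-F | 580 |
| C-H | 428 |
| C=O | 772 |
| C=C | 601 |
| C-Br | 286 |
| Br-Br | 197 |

Bonds broken (reactants):
  Br-Br: 1 × 197 = 197
  C-H: 4 × 428 = 1712
  C=C: 1 × 601 = 601
  Σ(broken) = 2510 kJ
Bonds formed (products):
  C-Br: 2 × 286 = 572
  C-C: 1 × 353 = 353
  C-H: 4 × 428 = 1712
  Σ(formed) = 2637 kJ
ΔH = Σ(broken) − Σ(formed) = 2510 − 2637 = −127 kJ

ΔH ≈ −127 kJ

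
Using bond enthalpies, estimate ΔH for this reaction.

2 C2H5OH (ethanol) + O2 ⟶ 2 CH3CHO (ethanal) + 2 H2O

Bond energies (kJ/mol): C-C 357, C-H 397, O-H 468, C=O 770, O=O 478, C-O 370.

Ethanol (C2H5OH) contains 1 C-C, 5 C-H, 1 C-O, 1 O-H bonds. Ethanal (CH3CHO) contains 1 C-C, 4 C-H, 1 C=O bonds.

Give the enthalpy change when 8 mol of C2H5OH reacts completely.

ΔH = −1856 kJ

Bonds broken (reactants):
  C-C: 2 × 357 = 714
  C-H: 10 × 397 = 3970
  C-O: 2 × 370 = 740
  O-H: 2 × 468 = 936
  O=O: 1 × 478 = 478
  Σ(broken) = 6838 kJ
Bonds formed (products):
  C-C: 2 × 357 = 714
  C-H: 8 × 397 = 3176
  C=O: 2 × 770 = 1540
  O-H: 4 × 468 = 1872
  Σ(formed) = 7302 kJ
ΔH = Σ(broken) − Σ(formed) = 6838 − 7302 = −464 kJ
For 4× the reaction as written: 4 × (−464) = −1856 kJ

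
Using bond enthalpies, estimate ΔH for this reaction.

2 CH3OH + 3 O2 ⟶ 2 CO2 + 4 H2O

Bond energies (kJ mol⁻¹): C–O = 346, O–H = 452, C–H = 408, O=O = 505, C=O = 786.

Bonds broken (reactants):
  C–H: 6 × 408 = 2448
  C–O: 2 × 346 = 692
  O–H: 2 × 452 = 904
  O=O: 3 × 505 = 1515
  Σ(broken) = 5559 kJ
Bonds formed (products):
  C=O: 4 × 786 = 3144
  O–H: 8 × 452 = 3616
  Σ(formed) = 6760 kJ
ΔH = Σ(broken) − Σ(formed) = 5559 − 6760 = −1201 kJ

ΔH ≈ −1201 kJ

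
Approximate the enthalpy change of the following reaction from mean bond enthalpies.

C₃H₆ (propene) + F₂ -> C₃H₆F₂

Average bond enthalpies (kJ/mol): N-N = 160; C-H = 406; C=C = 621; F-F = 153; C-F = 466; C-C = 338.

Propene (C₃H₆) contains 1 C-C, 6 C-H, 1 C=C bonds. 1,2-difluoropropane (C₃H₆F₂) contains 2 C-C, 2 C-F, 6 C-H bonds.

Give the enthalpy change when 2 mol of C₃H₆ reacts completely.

ΔH = −992 kJ

Bonds broken (reactants):
  C-C: 1 × 338 = 338
  C-H: 6 × 406 = 2436
  C=C: 1 × 621 = 621
  F-F: 1 × 153 = 153
  Σ(broken) = 3548 kJ
Bonds formed (products):
  C-C: 2 × 338 = 676
  C-F: 2 × 466 = 932
  C-H: 6 × 406 = 2436
  Σ(formed) = 4044 kJ
ΔH = Σ(broken) − Σ(formed) = 3548 − 4044 = −496 kJ
For 2× the reaction as written: 2 × (−496) = −992 kJ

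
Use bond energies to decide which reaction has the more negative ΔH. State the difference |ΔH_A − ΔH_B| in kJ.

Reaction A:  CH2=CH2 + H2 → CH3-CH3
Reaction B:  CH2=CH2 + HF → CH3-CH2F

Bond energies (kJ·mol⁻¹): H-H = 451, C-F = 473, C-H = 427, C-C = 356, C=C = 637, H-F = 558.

Reaction A:
  Bonds broken (reactants):
    C-H: 4 × 427 = 1708
    C=C: 1 × 637 = 637
    H-H: 1 × 451 = 451
    Σ(broken) = 2796 kJ
  Bonds formed (products):
    C-C: 1 × 356 = 356
    C-H: 6 × 427 = 2562
    Σ(formed) = 2918 kJ
  ΔH_A = 2796 − 2918 = −122 kJ
Reaction B:
  Bonds broken (reactants):
    C-H: 4 × 427 = 1708
    C=C: 1 × 637 = 637
    H-F: 1 × 558 = 558
    Σ(broken) = 2903 kJ
  Bonds formed (products):
    C-C: 1 × 356 = 356
    C-F: 1 × 473 = 473
    C-H: 5 × 427 = 2135
    Σ(formed) = 2964 kJ
  ΔH_B = 2903 − 2964 = −61 kJ
ΔH_A − ΔH_B = −61 kJ, so reaction A has the more negative ΔH; |ΔH_A − ΔH_B| = 61 kJ.

Reaction A, by 61 kJ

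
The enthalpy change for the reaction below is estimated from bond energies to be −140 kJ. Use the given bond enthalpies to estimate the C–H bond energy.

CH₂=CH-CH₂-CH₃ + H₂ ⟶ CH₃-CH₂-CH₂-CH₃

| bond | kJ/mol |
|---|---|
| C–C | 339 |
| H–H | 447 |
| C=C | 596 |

Let D be the C–H bond energy.
Σ(broken) = 2×339 + 8×D + 1×596 + 1×447 = 1721 + 8D
Σ(formed) = 3×339 + 10×D = 1017 + 10D
ΔH = Σ(broken) − Σ(formed) = (1721 + 8D) − (1017 + 10D) = +704 − 2D
Setting this equal to −140 kJ gives 2D = 844, so D = 422 kJ/mol.

D(C–H) ≈ 422 kJ/mol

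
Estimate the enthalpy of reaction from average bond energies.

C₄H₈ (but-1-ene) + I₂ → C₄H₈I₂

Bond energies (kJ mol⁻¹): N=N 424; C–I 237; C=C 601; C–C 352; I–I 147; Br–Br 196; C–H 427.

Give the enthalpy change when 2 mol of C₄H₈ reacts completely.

Bonds broken (reactants):
  C–C: 2 × 352 = 704
  C–H: 8 × 427 = 3416
  C=C: 1 × 601 = 601
  I–I: 1 × 147 = 147
  Σ(broken) = 4868 kJ
Bonds formed (products):
  C–C: 3 × 352 = 1056
  C–H: 8 × 427 = 3416
  C–I: 2 × 237 = 474
  Σ(formed) = 4946 kJ
ΔH = Σ(broken) − Σ(formed) = 4868 − 4946 = −78 kJ
For 2× the reaction as written: 2 × (−78) = −156 kJ

ΔH = −156 kJ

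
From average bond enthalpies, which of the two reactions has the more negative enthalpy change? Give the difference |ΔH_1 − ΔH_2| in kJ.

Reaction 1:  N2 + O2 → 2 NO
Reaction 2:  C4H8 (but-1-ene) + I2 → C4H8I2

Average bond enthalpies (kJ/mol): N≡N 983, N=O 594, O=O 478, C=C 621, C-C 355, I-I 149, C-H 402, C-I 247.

Reaction 1:
  Bonds broken (reactants):
    N≡N: 1 × 983 = 983
    O=O: 1 × 478 = 478
    Σ(broken) = 1461 kJ
  Bonds formed (products):
    N=O: 2 × 594 = 1188
    Σ(formed) = 1188 kJ
  ΔH_1 = 1461 − 1188 = +273 kJ
Reaction 2:
  Bonds broken (reactants):
    C-C: 2 × 355 = 710
    C-H: 8 × 402 = 3216
    C=C: 1 × 621 = 621
    I-I: 1 × 149 = 149
    Σ(broken) = 4696 kJ
  Bonds formed (products):
    C-C: 3 × 355 = 1065
    C-H: 8 × 402 = 3216
    C-I: 2 × 247 = 494
    Σ(formed) = 4775 kJ
  ΔH_2 = 4696 − 4775 = −79 kJ
ΔH_1 − ΔH_2 = +352 kJ, so reaction 2 has the more negative ΔH; |ΔH_1 − ΔH_2| = 352 kJ.

Reaction 2, by 352 kJ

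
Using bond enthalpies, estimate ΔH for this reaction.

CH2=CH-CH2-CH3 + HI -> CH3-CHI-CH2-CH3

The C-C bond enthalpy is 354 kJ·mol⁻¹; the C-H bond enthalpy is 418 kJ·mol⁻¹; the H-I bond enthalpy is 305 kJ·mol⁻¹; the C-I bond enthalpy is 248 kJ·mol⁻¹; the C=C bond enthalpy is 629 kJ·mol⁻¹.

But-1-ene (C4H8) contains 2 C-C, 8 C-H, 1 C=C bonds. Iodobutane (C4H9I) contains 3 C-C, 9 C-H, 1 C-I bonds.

Bonds broken (reactants):
  C-C: 2 × 354 = 708
  C-H: 8 × 418 = 3344
  C=C: 1 × 629 = 629
  H-I: 1 × 305 = 305
  Σ(broken) = 4986 kJ
Bonds formed (products):
  C-C: 3 × 354 = 1062
  C-H: 9 × 418 = 3762
  C-I: 1 × 248 = 248
  Σ(formed) = 5072 kJ
ΔH = Σ(broken) − Σ(formed) = 4986 − 5072 = −86 kJ

ΔH ≈ −86 kJ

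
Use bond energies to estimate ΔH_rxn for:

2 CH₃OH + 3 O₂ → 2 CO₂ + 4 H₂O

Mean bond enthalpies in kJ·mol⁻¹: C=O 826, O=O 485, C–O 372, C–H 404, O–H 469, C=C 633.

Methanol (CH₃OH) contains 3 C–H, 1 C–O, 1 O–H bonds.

ΔH ≈ −1495 kJ

Bonds broken (reactants):
  C–H: 6 × 404 = 2424
  C–O: 2 × 372 = 744
  O–H: 2 × 469 = 938
  O=O: 3 × 485 = 1455
  Σ(broken) = 5561 kJ
Bonds formed (products):
  C=O: 4 × 826 = 3304
  O–H: 8 × 469 = 3752
  Σ(formed) = 7056 kJ
ΔH = Σ(broken) − Σ(formed) = 5561 − 7056 = −1495 kJ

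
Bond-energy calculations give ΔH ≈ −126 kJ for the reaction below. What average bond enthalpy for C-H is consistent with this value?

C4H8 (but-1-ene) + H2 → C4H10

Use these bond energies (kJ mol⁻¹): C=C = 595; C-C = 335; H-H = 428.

Let D be the C-H bond energy.
Σ(broken) = 2×335 + 8×D + 1×595 + 1×428 = 1693 + 8D
Σ(formed) = 3×335 + 10×D = 1005 + 10D
ΔH = Σ(broken) − Σ(formed) = (1693 + 8D) − (1005 + 10D) = +688 − 2D
Setting this equal to −126 kJ gives 2D = 814, so D = 407 kJ/mol.

D(C-H) ≈ 407 kJ/mol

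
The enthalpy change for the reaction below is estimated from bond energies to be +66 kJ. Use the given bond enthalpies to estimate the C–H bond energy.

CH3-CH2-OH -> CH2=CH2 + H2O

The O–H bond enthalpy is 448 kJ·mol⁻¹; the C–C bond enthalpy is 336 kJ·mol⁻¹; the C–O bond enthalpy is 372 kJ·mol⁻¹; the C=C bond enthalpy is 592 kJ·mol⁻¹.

D(C–H) ≈ 398 kJ/mol

Let D be the C–H bond energy.
Σ(broken) = 1×336 + 5×D + 1×372 + 1×448 = 1156 + 5D
Σ(formed) = 4×D + 1×592 + 2×448 = 1488 + 4D
ΔH = Σ(broken) − Σ(formed) = (1156 + 5D) − (1488 + 4D) = −332 + D
Setting this equal to +66 kJ gives D = 398 kJ/mol.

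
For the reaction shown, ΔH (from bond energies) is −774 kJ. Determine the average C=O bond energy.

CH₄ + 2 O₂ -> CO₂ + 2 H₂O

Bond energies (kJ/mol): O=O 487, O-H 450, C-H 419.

D(C=O) ≈ 812 kJ/mol

Let D be the C=O bond energy.
Σ(broken) = 4×419 + 2×487 = 2650
Σ(formed) = 2×D + 4×450 = 1800 + 2D
ΔH = Σ(broken) − Σ(formed) = (2650) − (1800 + 2D) = +850 − 2D
Setting this equal to −774 kJ gives 2D = 1624, so D = 812 kJ/mol.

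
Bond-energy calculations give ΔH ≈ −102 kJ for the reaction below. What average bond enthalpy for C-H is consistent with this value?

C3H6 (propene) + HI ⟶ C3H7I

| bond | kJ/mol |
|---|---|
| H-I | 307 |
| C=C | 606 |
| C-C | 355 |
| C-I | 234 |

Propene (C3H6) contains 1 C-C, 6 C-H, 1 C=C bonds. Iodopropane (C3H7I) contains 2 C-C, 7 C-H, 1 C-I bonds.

Let D be the C-H bond energy.
Σ(broken) = 1×355 + 6×D + 1×606 + 1×307 = 1268 + 6D
Σ(formed) = 2×355 + 7×D + 1×234 = 944 + 7D
ΔH = Σ(broken) − Σ(formed) = (1268 + 6D) − (944 + 7D) = +324 − D
Setting this equal to −102 kJ gives D = 426 kJ/mol.

D(C-H) ≈ 426 kJ/mol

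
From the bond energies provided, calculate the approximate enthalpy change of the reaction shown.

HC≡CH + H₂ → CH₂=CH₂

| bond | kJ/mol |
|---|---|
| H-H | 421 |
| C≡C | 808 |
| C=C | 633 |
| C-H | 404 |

Bonds broken (reactants):
  C≡C: 1 × 808 = 808
  C-H: 2 × 404 = 808
  H-H: 1 × 421 = 421
  Σ(broken) = 2037 kJ
Bonds formed (products):
  C-H: 4 × 404 = 1616
  C=C: 1 × 633 = 633
  Σ(formed) = 2249 kJ
ΔH = Σ(broken) − Σ(formed) = 2037 − 2249 = −212 kJ

ΔH ≈ −212 kJ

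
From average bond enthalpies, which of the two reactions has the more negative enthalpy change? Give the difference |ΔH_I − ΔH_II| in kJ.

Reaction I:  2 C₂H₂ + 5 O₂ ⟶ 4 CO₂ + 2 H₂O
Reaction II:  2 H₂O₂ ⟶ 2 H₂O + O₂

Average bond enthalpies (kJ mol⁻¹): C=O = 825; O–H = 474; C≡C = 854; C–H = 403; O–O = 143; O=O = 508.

Reaction I, by 2414 kJ

Reaction I:
  Bonds broken (reactants):
    C≡C: 2 × 854 = 1708
    C–H: 4 × 403 = 1612
    O=O: 5 × 508 = 2540
    Σ(broken) = 5860 kJ
  Bonds formed (products):
    C=O: 8 × 825 = 6600
    O–H: 4 × 474 = 1896
    Σ(formed) = 8496 kJ
  ΔH_I = 5860 − 8496 = −2636 kJ
Reaction II:
  Bonds broken (reactants):
    O–H: 4 × 474 = 1896
    O–O: 2 × 143 = 286
    Σ(broken) = 2182 kJ
  Bonds formed (products):
    O–H: 4 × 474 = 1896
    O=O: 1 × 508 = 508
    Σ(formed) = 2404 kJ
  ΔH_II = 2182 − 2404 = −222 kJ
ΔH_I − ΔH_II = −2414 kJ, so reaction I has the more negative ΔH; |ΔH_I − ΔH_II| = 2414 kJ.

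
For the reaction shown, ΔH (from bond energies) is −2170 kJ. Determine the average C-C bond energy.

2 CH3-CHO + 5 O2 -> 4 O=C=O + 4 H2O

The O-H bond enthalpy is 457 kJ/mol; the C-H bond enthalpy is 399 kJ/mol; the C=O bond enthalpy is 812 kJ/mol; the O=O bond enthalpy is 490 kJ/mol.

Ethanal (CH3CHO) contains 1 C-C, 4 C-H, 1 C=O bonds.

Let D be the C-C bond energy.
Σ(broken) = 2×D + 8×399 + 2×812 + 5×490 = 7266 + 2D
Σ(formed) = 8×812 + 8×457 = 10152
ΔH = Σ(broken) − Σ(formed) = (7266 + 2D) − (10152) = −2886 + 2D
Setting this equal to −2170 kJ gives 2D = 716, so D = 358 kJ/mol.

D(C-C) ≈ 358 kJ/mol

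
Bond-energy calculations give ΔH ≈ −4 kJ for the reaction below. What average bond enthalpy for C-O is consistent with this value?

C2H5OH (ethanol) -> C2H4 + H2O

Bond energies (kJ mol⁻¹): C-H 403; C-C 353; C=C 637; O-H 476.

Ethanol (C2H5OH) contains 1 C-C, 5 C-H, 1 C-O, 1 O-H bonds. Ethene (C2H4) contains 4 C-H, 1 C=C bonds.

Let D be the C-O bond energy.
Σ(broken) = 1×353 + 5×403 + 1×D + 1×476 = 2844 + D
Σ(formed) = 4×403 + 1×637 + 2×476 = 3201
ΔH = Σ(broken) − Σ(formed) = (2844 + D) − (3201) = −357 + D
Setting this equal to −4 kJ gives D = 353 kJ/mol.

D(C-O) ≈ 353 kJ/mol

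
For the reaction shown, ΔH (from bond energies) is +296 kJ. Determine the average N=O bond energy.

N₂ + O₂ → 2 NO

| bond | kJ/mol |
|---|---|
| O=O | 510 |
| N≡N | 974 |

Let D be the N=O bond energy.
Σ(broken) = 1×974 + 1×510 = 1484
Σ(formed) = 2×D = 2D
ΔH = Σ(broken) − Σ(formed) = (1484) − (2D) = +1484 − 2D
Setting this equal to +296 kJ gives 2D = 1188, so D = 594 kJ/mol.

D(N=O) ≈ 594 kJ/mol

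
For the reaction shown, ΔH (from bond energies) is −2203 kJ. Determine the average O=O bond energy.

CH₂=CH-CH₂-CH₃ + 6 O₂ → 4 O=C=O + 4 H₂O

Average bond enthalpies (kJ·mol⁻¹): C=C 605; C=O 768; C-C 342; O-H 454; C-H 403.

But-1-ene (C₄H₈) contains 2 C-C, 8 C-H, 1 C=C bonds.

D(O=O) ≈ 510 kJ/mol

Let D be the O=O bond energy.
Σ(broken) = 2×342 + 8×403 + 1×605 + 6×D = 4513 + 6D
Σ(formed) = 8×768 + 8×454 = 9776
ΔH = Σ(broken) − Σ(formed) = (4513 + 6D) − (9776) = −5263 + 6D
Setting this equal to −2203 kJ gives 6D = 3060, so D = 510 kJ/mol.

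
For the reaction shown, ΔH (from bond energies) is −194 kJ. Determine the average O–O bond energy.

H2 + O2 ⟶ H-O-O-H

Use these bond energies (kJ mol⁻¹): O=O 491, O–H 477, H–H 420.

Let D be the O–O bond energy.
Σ(broken) = 1×420 + 1×491 = 911
Σ(formed) = 2×477 + 1×D = 954 + D
ΔH = Σ(broken) − Σ(formed) = (911) − (954 + D) = −43 − D
Setting this equal to −194 kJ gives D = 151 kJ/mol.

D(O–O) ≈ 151 kJ/mol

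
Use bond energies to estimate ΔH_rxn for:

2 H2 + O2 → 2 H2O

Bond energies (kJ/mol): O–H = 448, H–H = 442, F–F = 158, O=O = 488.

Bonds broken (reactants):
  H–H: 2 × 442 = 884
  O=O: 1 × 488 = 488
  Σ(broken) = 1372 kJ
Bonds formed (products):
  O–H: 4 × 448 = 1792
  Σ(formed) = 1792 kJ
ΔH = Σ(broken) − Σ(formed) = 1372 − 1792 = −420 kJ

ΔH ≈ −420 kJ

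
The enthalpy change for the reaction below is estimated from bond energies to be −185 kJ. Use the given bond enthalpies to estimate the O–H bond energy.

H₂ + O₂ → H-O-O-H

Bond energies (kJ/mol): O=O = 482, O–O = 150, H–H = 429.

Let D be the O–H bond energy.
Σ(broken) = 1×429 + 1×482 = 911
Σ(formed) = 2×D + 1×150 = 150 + 2D
ΔH = Σ(broken) − Σ(formed) = (911) − (150 + 2D) = +761 − 2D
Setting this equal to −185 kJ gives 2D = 946, so D = 473 kJ/mol.

D(O–H) ≈ 473 kJ/mol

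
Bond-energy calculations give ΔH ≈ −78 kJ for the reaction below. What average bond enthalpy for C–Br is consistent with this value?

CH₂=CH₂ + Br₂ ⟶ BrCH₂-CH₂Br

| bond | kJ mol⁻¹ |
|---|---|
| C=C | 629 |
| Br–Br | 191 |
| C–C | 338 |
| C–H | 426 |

D(C–Br) ≈ 280 kJ/mol

Let D be the C–Br bond energy.
Σ(broken) = 1×191 + 4×426 + 1×629 = 2524
Σ(formed) = 2×D + 1×338 + 4×426 = 2042 + 2D
ΔH = Σ(broken) − Σ(formed) = (2524) − (2042 + 2D) = +482 − 2D
Setting this equal to −78 kJ gives 2D = 560, so D = 280 kJ/mol.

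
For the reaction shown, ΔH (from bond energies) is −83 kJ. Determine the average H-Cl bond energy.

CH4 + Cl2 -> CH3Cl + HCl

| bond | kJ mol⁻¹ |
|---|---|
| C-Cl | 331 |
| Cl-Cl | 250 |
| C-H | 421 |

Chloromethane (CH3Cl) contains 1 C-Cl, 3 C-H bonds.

D(H-Cl) ≈ 423 kJ/mol

Let D be the H-Cl bond energy.
Σ(broken) = 4×421 + 1×250 = 1934
Σ(formed) = 1×331 + 3×421 + 1×D = 1594 + D
ΔH = Σ(broken) − Σ(formed) = (1934) − (1594 + D) = +340 − D
Setting this equal to −83 kJ gives D = 423 kJ/mol.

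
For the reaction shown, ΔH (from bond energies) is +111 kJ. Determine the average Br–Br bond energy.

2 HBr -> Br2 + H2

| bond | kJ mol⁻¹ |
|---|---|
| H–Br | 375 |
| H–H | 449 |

Let D be the Br–Br bond energy.
Σ(broken) = 2×375 = 750
Σ(formed) = 1×D + 1×449 = 449 + D
ΔH = Σ(broken) − Σ(formed) = (750) − (449 + D) = +301 − D
Setting this equal to +111 kJ gives D = 190 kJ/mol.

D(Br–Br) ≈ 190 kJ/mol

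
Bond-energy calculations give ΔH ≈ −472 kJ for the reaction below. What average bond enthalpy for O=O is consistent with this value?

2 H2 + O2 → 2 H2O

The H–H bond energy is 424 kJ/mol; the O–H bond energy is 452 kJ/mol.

D(O=O) ≈ 488 kJ/mol

Let D be the O=O bond energy.
Σ(broken) = 2×424 + 1×D = 848 + D
Σ(formed) = 4×452 = 1808
ΔH = Σ(broken) − Σ(formed) = (848 + D) − (1808) = −960 + D
Setting this equal to −472 kJ gives D = 488 kJ/mol.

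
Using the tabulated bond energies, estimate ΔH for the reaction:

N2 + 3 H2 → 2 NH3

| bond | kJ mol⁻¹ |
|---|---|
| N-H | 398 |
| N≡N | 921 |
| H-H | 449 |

ΔH ≈ −120 kJ

Bonds broken (reactants):
  H-H: 3 × 449 = 1347
  N≡N: 1 × 921 = 921
  Σ(broken) = 2268 kJ
Bonds formed (products):
  N-H: 6 × 398 = 2388
  Σ(formed) = 2388 kJ
ΔH = Σ(broken) − Σ(formed) = 2268 − 2388 = −120 kJ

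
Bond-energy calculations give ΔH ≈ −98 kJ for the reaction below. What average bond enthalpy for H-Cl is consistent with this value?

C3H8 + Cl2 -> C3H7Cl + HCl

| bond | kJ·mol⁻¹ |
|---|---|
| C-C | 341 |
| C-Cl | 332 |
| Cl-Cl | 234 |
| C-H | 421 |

Let D be the H-Cl bond energy.
Σ(broken) = 2×341 + 8×421 + 1×234 = 4284
Σ(formed) = 2×341 + 1×332 + 7×421 + 1×D = 3961 + D
ΔH = Σ(broken) − Σ(formed) = (4284) − (3961 + D) = +323 − D
Setting this equal to −98 kJ gives D = 421 kJ/mol.

D(H-Cl) ≈ 421 kJ/mol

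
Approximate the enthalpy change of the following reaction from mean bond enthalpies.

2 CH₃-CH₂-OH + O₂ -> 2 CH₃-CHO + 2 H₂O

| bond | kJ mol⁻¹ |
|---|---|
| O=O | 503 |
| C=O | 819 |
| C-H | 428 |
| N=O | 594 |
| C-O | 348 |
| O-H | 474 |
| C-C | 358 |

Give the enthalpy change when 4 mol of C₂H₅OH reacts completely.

ΔH = −1062 kJ

Bonds broken (reactants):
  C-C: 2 × 358 = 716
  C-H: 10 × 428 = 4280
  C-O: 2 × 348 = 696
  O-H: 2 × 474 = 948
  O=O: 1 × 503 = 503
  Σ(broken) = 7143 kJ
Bonds formed (products):
  C-C: 2 × 358 = 716
  C-H: 8 × 428 = 3424
  C=O: 2 × 819 = 1638
  O-H: 4 × 474 = 1896
  Σ(formed) = 7674 kJ
ΔH = Σ(broken) − Σ(formed) = 7143 − 7674 = −531 kJ
For 2× the reaction as written: 2 × (−531) = −1062 kJ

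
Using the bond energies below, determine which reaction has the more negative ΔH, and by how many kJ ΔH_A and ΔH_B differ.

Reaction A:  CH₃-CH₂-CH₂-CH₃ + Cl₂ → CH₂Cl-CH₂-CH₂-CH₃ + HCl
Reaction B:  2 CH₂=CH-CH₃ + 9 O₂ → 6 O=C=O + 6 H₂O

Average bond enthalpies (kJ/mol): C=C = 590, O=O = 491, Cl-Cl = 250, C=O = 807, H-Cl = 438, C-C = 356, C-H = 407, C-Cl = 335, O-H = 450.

Reaction A:
  Bonds broken (reactants):
    C-C: 3 × 356 = 1068
    C-H: 10 × 407 = 4070
    Cl-Cl: 1 × 250 = 250
    Σ(broken) = 5388 kJ
  Bonds formed (products):
    C-C: 3 × 356 = 1068
    C-Cl: 1 × 335 = 335
    C-H: 9 × 407 = 3663
    H-Cl: 1 × 438 = 438
    Σ(formed) = 5504 kJ
  ΔH_A = 5388 − 5504 = −116 kJ
Reaction B:
  Bonds broken (reactants):
    C-C: 2 × 356 = 712
    C-H: 12 × 407 = 4884
    C=C: 2 × 590 = 1180
    O=O: 9 × 491 = 4419
    Σ(broken) = 11195 kJ
  Bonds formed (products):
    C=O: 12 × 807 = 9684
    O-H: 12 × 450 = 5400
    Σ(formed) = 15084 kJ
  ΔH_B = 11195 − 15084 = −3889 kJ
ΔH_A − ΔH_B = +3773 kJ, so reaction B has the more negative ΔH; |ΔH_A − ΔH_B| = 3773 kJ.

Reaction B, by 3773 kJ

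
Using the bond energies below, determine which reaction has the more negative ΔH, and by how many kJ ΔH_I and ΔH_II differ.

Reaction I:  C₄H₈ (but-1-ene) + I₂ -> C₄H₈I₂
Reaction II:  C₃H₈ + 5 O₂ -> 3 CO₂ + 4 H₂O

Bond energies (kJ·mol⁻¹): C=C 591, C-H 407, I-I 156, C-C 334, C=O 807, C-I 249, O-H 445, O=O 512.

Reaction II, by 1833 kJ

Reaction I:
  Bonds broken (reactants):
    C-C: 2 × 334 = 668
    C-H: 8 × 407 = 3256
    C=C: 1 × 591 = 591
    I-I: 1 × 156 = 156
    Σ(broken) = 4671 kJ
  Bonds formed (products):
    C-C: 3 × 334 = 1002
    C-H: 8 × 407 = 3256
    C-I: 2 × 249 = 498
    Σ(formed) = 4756 kJ
  ΔH_I = 4671 − 4756 = −85 kJ
Reaction II:
  Bonds broken (reactants):
    C-C: 2 × 334 = 668
    C-H: 8 × 407 = 3256
    O=O: 5 × 512 = 2560
    Σ(broken) = 6484 kJ
  Bonds formed (products):
    C=O: 6 × 807 = 4842
    O-H: 8 × 445 = 3560
    Σ(formed) = 8402 kJ
  ΔH_II = 6484 − 8402 = −1918 kJ
ΔH_I − ΔH_II = +1833 kJ, so reaction II has the more negative ΔH; |ΔH_I − ΔH_II| = 1833 kJ.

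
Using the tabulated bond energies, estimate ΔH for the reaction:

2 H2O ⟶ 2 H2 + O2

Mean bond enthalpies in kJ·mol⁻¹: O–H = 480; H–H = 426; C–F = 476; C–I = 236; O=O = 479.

ΔH ≈ +589 kJ

Bonds broken (reactants):
  O–H: 4 × 480 = 1920
  Σ(broken) = 1920 kJ
Bonds formed (products):
  H–H: 2 × 426 = 852
  O=O: 1 × 479 = 479
  Σ(formed) = 1331 kJ
ΔH = Σ(broken) − Σ(formed) = 1920 − 1331 = +589 kJ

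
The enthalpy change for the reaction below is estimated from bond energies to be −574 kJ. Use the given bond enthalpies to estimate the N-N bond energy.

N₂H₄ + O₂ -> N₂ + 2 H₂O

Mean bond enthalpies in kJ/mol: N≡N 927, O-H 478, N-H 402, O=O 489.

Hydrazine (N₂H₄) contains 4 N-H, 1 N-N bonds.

Let D be the N-N bond energy.
Σ(broken) = 4×402 + 1×D + 1×489 = 2097 + D
Σ(formed) = 1×927 + 4×478 = 2839
ΔH = Σ(broken) − Σ(formed) = (2097 + D) − (2839) = −742 + D
Setting this equal to −574 kJ gives D = 168 kJ/mol.

D(N-N) ≈ 168 kJ/mol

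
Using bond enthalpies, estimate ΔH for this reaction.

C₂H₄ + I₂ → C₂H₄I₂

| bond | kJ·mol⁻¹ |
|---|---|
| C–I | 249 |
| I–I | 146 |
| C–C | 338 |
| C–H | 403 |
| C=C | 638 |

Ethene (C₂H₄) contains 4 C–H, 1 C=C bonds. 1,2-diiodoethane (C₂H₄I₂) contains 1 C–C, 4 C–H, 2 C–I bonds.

ΔH ≈ −52 kJ

Bonds broken (reactants):
  C–H: 4 × 403 = 1612
  C=C: 1 × 638 = 638
  I–I: 1 × 146 = 146
  Σ(broken) = 2396 kJ
Bonds formed (products):
  C–C: 1 × 338 = 338
  C–H: 4 × 403 = 1612
  C–I: 2 × 249 = 498
  Σ(formed) = 2448 kJ
ΔH = Σ(broken) − Σ(formed) = 2396 − 2448 = −52 kJ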